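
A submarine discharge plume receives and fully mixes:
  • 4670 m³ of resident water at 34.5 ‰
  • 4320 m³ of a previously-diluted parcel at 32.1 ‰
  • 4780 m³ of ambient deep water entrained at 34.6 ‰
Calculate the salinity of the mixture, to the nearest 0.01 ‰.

33.78 ‰

Conserving salt mass:
salt = 4,670×34.5 + 4,320×32.1 + 4,780×34.6 = 161,115 + 138,672 + 165,388 = 465,175
volume = 4,670 + 4,320 + 4,780 = 13,770 m³
S = 465,175 / 13,770 = 33.7818 ‰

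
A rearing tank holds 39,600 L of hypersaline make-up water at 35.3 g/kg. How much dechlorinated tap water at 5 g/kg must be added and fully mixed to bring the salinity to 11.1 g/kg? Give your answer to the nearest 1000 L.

Salt balance: 39,600×35.3 + V×5 = (39,600+V)×11.1
1,397,880 + 5V = 439,560 + 11.1V
958,320 = 6.1V
V = 157,101.64 L

157000 L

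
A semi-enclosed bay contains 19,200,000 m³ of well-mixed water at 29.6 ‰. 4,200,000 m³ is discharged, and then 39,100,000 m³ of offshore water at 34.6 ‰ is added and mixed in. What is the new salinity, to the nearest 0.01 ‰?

Remaining after removal: 15,000,000 m³ at 29.6 ‰ (salt = 444,000,000)
After addition: salt = 444,000,000 + 39,100,000×34.6 = 1,796,860,000; volume = 54,100,000 m³
S = 1,796,860,000 / 54,100,000 = 33.2137 ‰

33.21 ‰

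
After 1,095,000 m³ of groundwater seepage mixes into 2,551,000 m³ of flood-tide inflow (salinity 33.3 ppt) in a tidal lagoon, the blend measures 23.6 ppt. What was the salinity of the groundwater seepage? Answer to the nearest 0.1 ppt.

1.0 ppt

Salt balance: 2,551,000×33.3 + 1,095,000×S = 3,646,000×23.6
84,948,300 + 1,095,000·S = 86,045,600
S = (86,045,600 − 84,948,300) / 1,095,000 = 1.0021 ppt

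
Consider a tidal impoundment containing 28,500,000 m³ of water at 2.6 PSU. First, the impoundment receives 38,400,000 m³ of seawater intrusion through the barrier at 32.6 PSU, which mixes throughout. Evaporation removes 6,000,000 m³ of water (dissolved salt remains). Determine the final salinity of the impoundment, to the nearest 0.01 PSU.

21.77 PSU

After mixing: salt = 28,500,000×2.6 + 38,400,000×32.6 = 1,325,940,000; volume = 66,900,000 m³
After evaporation: salt unchanged = 1,325,940,000; volume = 66,900,000 − 6,000,000 = 60,900,000 m³
S = 1,325,940,000 / 60,900,000 = 21.7724 PSU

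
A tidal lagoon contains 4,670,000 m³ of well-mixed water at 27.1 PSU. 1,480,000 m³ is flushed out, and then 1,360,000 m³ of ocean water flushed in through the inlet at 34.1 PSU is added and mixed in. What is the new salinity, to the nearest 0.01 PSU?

29.19 PSU

Remaining after removal: 3,190,000 m³ at 27.1 PSU (salt = 86,449,000)
After addition: salt = 86,449,000 + 1,360,000×34.1 = 132,825,000; volume = 4,550,000 m³
S = 132,825,000 / 4,550,000 = 29.1923 PSU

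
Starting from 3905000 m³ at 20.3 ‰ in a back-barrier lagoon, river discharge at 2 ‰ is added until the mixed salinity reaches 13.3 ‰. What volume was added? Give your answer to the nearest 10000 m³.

Salt balance: 3,905,000×20.3 + V×2 = (3,905,000+V)×13.3
79,271,500 + 2V = 51,936,500 + 13.3V
27,335,000 = 11.3V
V = 2,419,026.55 m³

2420000 m³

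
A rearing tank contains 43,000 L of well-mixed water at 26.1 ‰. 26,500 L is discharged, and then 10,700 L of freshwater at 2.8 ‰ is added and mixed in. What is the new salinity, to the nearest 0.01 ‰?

16.93 ‰

Remaining after removal: 16,500 L at 26.1 ‰ (salt = 430,650)
After addition: salt = 430,650 + 10,700×2.8 = 460,610; volume = 27,200 L
S = 460,610 / 27,200 = 16.9342 ‰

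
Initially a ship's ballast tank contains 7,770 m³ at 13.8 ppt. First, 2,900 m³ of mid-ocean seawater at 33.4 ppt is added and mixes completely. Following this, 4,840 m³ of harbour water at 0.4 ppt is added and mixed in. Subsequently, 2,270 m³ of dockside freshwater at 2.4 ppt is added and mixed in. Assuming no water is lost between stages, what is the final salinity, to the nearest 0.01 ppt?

Weighted by volume,
Initial salt = 7,770×13.8 = 107,226
After stage 1: salt = 107,226 + 2,900×33.4 = 204,086; volume = 10,670 m³; S = 19.127 ppt
After stage 2: salt = 204,086 + 4,840×0.4 = 206,022; volume = 15,510 m³; S = 13.283 ppt
After stage 3: salt = 206,022 + 2,270×2.4 = 211,470; volume = 17,780 m³
S = 211,470 / 17,780 = 11.8937 ppt

11.89 ppt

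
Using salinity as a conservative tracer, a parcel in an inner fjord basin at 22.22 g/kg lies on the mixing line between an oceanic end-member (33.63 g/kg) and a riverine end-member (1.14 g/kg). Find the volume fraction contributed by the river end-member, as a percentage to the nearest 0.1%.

Let f be the freshwater fraction. Salt balance per unit volume:
f×1.14 + (1−f)×33.63 = 22.22
f = (33.63 − 22.22) / (33.63 − 1.14) = 11.41/32.49 = 0.3512

35.1%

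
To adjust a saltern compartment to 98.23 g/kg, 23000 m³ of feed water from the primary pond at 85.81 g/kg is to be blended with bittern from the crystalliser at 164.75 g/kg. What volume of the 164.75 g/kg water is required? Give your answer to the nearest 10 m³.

Salt balance: 23,000×85.81 + V×164.75 = (23,000+V)×98.23
1,973,630 + 164.75V = 2,259,290 + 98.23V
285,660 = 66.52V
V = 4,294.35 m³

4290 m³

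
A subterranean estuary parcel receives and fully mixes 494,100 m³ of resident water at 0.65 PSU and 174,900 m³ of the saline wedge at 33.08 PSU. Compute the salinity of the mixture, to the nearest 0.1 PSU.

9.1 PSU

Salt balance:
salt = 494,100×0.65 + 174,900×33.08 = 321,165 + 5,785,692 = 6,106,857
volume = 494,100 + 174,900 = 669,000 m³
S = 6,106,857 / 669,000 = 9.128 PSU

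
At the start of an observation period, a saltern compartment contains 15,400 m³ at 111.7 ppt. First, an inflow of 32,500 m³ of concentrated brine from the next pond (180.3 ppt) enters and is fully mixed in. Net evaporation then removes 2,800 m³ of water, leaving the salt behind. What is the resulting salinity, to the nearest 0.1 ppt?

168.1 ppt

After mixing: salt = 15,400×111.7 + 32,500×180.3 = 7,579,930; volume = 47,900 m³
After evaporation: salt unchanged = 7,579,930; volume = 47,900 − 2,800 = 45,100 m³
S = 7,579,930 / 45,100 = 168.0694 ppt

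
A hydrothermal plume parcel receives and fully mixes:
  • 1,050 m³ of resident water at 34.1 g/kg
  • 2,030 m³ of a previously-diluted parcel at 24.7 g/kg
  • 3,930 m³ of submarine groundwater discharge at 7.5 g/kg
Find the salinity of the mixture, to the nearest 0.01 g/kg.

16.47 g/kg

Salt balance:
salt = 1,050×34.1 + 2,030×24.7 + 3,930×7.5 = 35,805 + 50,141 + 29,475 = 115,421
volume = 1,050 + 2,030 + 3,930 = 7,010 m³
S = 115,421 / 7,010 = 16.4652 g/kg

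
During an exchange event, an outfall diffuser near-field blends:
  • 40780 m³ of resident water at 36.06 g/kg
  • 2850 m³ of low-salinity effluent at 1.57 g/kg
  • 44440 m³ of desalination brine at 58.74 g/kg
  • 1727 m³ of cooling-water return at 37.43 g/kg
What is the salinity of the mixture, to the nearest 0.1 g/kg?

46.2 g/kg

By conservation of dissolved salt,
salt = 40,780×36.06 + 2,850×1.57 + 44,440×58.74 + 1,727×37.43 = 1,470,526.8 + 4,474.5 + 2,610,405.6 + 64,641.61 = 4,150,048.51
volume = 40,780 + 2,850 + 44,440 + 1,727 = 89,797 m³
S = 4,150,048.51 / 89,797 = 46.216 g/kg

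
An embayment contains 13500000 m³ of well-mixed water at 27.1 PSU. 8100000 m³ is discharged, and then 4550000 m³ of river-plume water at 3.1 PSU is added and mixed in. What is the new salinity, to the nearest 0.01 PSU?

16.13 PSU

Remaining after removal: 5,400,000 m³ at 27.1 PSU (salt = 146,340,000)
After addition: salt = 146,340,000 + 4,550,000×3.1 = 160,445,000; volume = 9,950,000 m³
S = 160,445,000 / 9,950,000 = 16.1251 PSU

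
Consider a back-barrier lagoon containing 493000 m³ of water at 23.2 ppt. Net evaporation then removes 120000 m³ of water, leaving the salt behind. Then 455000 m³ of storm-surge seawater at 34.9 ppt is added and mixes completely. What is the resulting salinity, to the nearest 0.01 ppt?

32.99 ppt

After evaporation: salt = 493,000×23.2 = 11,437,600; volume = 493,000 − 120,000 = 373,000 m³
After mixing: salt = 11,437,600 + 455,000×34.9 = 27,317,100; volume = 373,000 + 455,000 = 828,000 m³
S = 27,317,100 / 828,000 = 32.9917 ppt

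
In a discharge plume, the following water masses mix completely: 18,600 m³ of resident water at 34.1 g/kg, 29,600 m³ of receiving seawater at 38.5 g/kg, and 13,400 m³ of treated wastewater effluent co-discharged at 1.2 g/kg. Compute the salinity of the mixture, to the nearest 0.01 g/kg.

29.06 g/kg

Conserving salt mass:
salt = 18,600×34.1 + 29,600×38.5 + 13,400×1.2 = 634,260 + 1,139,600 + 16,080 = 1,789,940
volume = 18,600 + 29,600 + 13,400 = 61,600 m³
S = 1,789,940 / 61,600 = 29.0575 g/kg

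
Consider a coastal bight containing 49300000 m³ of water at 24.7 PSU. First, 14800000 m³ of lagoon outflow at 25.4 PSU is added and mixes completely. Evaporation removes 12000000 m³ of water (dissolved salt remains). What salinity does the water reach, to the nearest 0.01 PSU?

30.59 PSU

After mixing: salt = 49,300,000×24.7 + 14,800,000×25.4 = 1,593,630,000; volume = 64,100,000 m³
After evaporation: salt unchanged = 1,593,630,000; volume = 64,100,000 − 12,000,000 = 52,100,000 m³
S = 1,593,630,000 / 52,100,000 = 30.5879 PSU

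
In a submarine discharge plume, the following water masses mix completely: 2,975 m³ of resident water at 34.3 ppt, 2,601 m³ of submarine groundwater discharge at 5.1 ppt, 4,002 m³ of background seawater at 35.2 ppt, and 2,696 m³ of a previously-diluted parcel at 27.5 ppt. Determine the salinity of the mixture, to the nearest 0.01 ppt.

By conservation of dissolved salt,
salt = 2,975×34.3 + 2,601×5.1 + 4,002×35.2 + 2,696×27.5 = 102,042.5 + 13,265.1 + 140,870.4 + 74,140 = 330,318
volume = 2,975 + 2,601 + 4,002 + 2,696 = 12,274 m³
S = 330,318 / 12,274 = 26.912 ppt

26.91 ppt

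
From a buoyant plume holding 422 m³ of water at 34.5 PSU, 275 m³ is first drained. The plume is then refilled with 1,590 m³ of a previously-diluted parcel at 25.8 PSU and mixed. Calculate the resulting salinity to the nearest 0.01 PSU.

26.54 PSU

Remaining after removal: 147 m³ at 34.5 PSU (salt = 5,071.5)
After addition: salt = 5,071.5 + 1,590×25.8 = 46,093.5; volume = 1,737 m³
S = 46,093.5 / 1,737 = 26.5363 PSU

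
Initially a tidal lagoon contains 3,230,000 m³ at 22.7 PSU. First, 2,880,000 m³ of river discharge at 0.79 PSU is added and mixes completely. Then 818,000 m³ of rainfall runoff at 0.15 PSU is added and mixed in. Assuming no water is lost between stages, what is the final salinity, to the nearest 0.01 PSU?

10.93 PSU

Salt balance:
Initial salt = 3,230,000×22.7 = 73,321,000
After stage 1: salt = 73,321,000 + 2,880,000×0.79 = 75,596,200; volume = 6,110,000 m³; S = 12.373 PSU
After stage 2: salt = 75,596,200 + 818,000×0.15 = 75,718,900; volume = 6,928,000 m³
S = 75,718,900 / 6,928,000 = 10.9294 PSU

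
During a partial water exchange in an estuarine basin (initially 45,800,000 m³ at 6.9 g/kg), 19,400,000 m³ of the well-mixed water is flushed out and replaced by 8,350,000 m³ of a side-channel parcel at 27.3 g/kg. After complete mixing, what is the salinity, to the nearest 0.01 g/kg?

11.80 g/kg

Remaining after removal: 26,400,000 m³ at 6.9 g/kg (salt = 182,160,000)
After addition: salt = 182,160,000 + 8,350,000×27.3 = 410,115,000; volume = 34,750,000 m³
S = 410,115,000 / 34,750,000 = 11.8019 g/kg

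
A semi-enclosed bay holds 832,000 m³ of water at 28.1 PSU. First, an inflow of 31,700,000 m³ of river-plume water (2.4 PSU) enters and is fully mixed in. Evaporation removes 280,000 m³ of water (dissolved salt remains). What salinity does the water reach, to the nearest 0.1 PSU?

3.1 PSU

After mixing: salt = 832,000×28.1 + 31,700,000×2.4 = 99,459,200; volume = 32,532,000 m³
After evaporation: salt unchanged = 99,459,200; volume = 32,532,000 − 280,000 = 32,252,000 m³
S = 99,459,200 / 32,252,000 = 3.0838 PSU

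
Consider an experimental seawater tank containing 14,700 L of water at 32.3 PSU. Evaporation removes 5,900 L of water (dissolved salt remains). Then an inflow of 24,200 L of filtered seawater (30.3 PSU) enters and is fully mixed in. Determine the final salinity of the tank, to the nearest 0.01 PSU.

After evaporation: salt = 14,700×32.3 = 474,810; volume = 14,700 − 5,900 = 8,800 L
After mixing: salt = 474,810 + 24,200×30.3 = 1,208,070; volume = 8,800 + 24,200 = 33,000 L
S = 1,208,070 / 33,000 = 36.6082 PSU

36.61 PSU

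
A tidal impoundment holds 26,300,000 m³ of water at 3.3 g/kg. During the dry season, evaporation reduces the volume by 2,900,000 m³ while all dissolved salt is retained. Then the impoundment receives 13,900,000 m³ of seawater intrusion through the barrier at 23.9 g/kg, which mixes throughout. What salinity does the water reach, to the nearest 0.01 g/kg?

11.23 g/kg

After evaporation: salt = 26,300,000×3.3 = 86,790,000; volume = 26,300,000 − 2,900,000 = 23,400,000 m³
After mixing: salt = 86,790,000 + 13,900,000×23.9 = 419,000,000; volume = 23,400,000 + 13,900,000 = 37,300,000 m³
S = 419,000,000 / 37,300,000 = 11.2332 g/kg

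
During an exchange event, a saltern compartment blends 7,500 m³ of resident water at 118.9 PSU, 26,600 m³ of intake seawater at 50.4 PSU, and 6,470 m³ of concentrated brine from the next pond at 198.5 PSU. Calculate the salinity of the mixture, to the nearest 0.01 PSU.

86.68 PSU

Total salt / total volume:
salt = 7,500×118.9 + 26,600×50.4 + 6,470×198.5 = 891,750 + 1,340,640 + 1,284,295 = 3,516,685
volume = 7,500 + 26,600 + 6,470 = 40,570 m³
S = 3,516,685 / 40,570 = 86.6819 PSU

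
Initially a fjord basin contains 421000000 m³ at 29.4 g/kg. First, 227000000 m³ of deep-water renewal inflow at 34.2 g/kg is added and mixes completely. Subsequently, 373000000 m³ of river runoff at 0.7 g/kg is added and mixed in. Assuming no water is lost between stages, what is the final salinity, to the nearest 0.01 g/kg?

19.98 g/kg

Mass of salt is conserved:
Initial salt = 421,000,000×29.4 = 12,377,400,000
After stage 1: salt = 12,377,400,000 + 227,000,000×34.2 = 20,140,800,000; volume = 648,000,000 m³; S = 31.081 g/kg
After stage 2: salt = 20,140,800,000 + 373,000,000×0.7 = 20,401,900,000; volume = 1,021,000,000 m³
S = 20,401,900,000 / 1,021,000,000 = 19.9823 g/kg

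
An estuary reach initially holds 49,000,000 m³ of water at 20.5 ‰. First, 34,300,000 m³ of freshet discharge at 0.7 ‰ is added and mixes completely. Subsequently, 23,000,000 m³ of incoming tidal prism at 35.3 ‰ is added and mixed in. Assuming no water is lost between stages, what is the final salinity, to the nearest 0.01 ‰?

Weighted by volume,
Initial salt = 49,000,000×20.5 = 1,004,500,000
After stage 1: salt = 1,004,500,000 + 34,300,000×0.7 = 1,028,510,000; volume = 83,300,000 m³; S = 12.347 ‰
After stage 2: salt = 1,028,510,000 + 23,000,000×35.3 = 1,840,410,000; volume = 106,300,000 m³
S = 1,840,410,000 / 106,300,000 = 17.3134 ‰

17.31 ‰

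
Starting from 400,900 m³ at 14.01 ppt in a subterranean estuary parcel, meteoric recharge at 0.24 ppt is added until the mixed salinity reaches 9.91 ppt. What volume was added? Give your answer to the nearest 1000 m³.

Salt balance: 400,900×14.01 + V×0.24 = (400,900+V)×9.91
5,616,609 + 0.24V = 3,972,919 + 9.91V
1,643,690 = 9.67V
V = 169,978.28 m³

170000 m³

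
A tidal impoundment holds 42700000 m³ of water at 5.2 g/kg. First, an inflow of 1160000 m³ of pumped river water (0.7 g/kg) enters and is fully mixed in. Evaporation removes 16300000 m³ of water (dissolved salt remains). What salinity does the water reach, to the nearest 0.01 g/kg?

8.09 g/kg

After mixing: salt = 42,700,000×5.2 + 1,160,000×0.7 = 222,852,000; volume = 43,860,000 m³
After evaporation: salt unchanged = 222,852,000; volume = 43,860,000 − 16,300,000 = 27,560,000 m³
S = 222,852,000 / 27,560,000 = 8.0861 g/kg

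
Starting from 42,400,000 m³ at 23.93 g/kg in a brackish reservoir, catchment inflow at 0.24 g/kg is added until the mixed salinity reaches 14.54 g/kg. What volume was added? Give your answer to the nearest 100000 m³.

27800000 m³

Salt balance: 42,400,000×23.93 + V×0.24 = (42,400,000+V)×14.54
1,014,632,000 + 0.24V = 616,496,000 + 14.54V
398,136,000 = 14.3V
V = 27,841,678.32 m³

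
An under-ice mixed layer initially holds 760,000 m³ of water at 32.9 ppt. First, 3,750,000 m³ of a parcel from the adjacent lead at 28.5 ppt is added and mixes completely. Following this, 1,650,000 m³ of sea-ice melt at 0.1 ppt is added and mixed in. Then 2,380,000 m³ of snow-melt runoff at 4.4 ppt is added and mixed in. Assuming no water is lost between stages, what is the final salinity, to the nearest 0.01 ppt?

16.69 ppt

By conservation of dissolved salt,
Initial salt = 760,000×32.9 = 25,004,000
After stage 1: salt = 25,004,000 + 3,750,000×28.5 = 131,879,000; volume = 4,510,000 m³; S = 29.241 ppt
After stage 2: salt = 131,879,000 + 1,650,000×0.1 = 132,044,000; volume = 6,160,000 m³; S = 21.436 ppt
After stage 3: salt = 132,044,000 + 2,380,000×4.4 = 142,516,000; volume = 8,540,000 m³
S = 142,516,000 / 8,540,000 = 16.6881 ppt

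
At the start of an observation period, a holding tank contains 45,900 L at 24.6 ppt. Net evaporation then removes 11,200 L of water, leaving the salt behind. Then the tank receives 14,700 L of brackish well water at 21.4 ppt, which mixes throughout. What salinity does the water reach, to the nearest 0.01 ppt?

After evaporation: salt = 45,900×24.6 = 1,129,140; volume = 45,900 − 11,200 = 34,700 L
After mixing: salt = 1,129,140 + 14,700×21.4 = 1,443,720; volume = 34,700 + 14,700 = 49,400 L
S = 1,443,720 / 49,400 = 29.2251 ppt

29.23 ppt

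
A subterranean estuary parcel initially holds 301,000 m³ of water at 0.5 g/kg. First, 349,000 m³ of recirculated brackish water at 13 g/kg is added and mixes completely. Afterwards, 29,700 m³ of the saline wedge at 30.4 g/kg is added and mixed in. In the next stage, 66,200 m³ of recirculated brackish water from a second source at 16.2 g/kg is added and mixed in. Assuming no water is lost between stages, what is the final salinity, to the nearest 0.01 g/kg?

Weighted by volume,
Initial salt = 301,000×0.5 = 150,500
After stage 1: salt = 150,500 + 349,000×13 = 4,687,500; volume = 650,000 m³; S = 7.212 g/kg
After stage 2: salt = 4,687,500 + 29,700×30.4 = 5,590,380; volume = 679,700 m³; S = 8.225 g/kg
After stage 3: salt = 5,590,380 + 66,200×16.2 = 6,662,820; volume = 745,900 m³
S = 6,662,820 / 745,900 = 8.9326 g/kg

8.93 g/kg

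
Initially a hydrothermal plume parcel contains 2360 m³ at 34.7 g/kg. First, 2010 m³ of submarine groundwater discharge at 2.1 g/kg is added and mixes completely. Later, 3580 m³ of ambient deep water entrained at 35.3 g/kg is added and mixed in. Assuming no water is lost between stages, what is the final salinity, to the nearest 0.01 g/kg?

26.73 g/kg

Salt balance:
Initial salt = 2,360×34.7 = 81,892
After stage 1: salt = 81,892 + 2,010×2.1 = 86,113; volume = 4,370 m³; S = 19.705 g/kg
After stage 2: salt = 86,113 + 3,580×35.3 = 212,487; volume = 7,950 m³
S = 212,487 / 7,950 = 26.7279 g/kg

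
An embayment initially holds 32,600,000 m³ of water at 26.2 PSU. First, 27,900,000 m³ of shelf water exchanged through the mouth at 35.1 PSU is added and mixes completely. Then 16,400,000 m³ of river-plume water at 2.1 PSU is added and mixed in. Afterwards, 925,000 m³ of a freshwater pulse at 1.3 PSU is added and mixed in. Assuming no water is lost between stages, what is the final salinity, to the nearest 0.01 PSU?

24.02 PSU

Mass of salt is conserved:
Initial salt = 32,600,000×26.2 = 854,120,000
After stage 1: salt = 854,120,000 + 27,900,000×35.1 = 1,833,410,000; volume = 60,500,000 m³; S = 30.304 PSU
After stage 2: salt = 1,833,410,000 + 16,400,000×2.1 = 1,867,850,000; volume = 76,900,000 m³; S = 24.289 PSU
After stage 3: salt = 1,867,850,000 + 925,000×1.3 = 1,869,052,500; volume = 77,825,000 m³
S = 1,869,052,500 / 77,825,000 = 24.0161 PSU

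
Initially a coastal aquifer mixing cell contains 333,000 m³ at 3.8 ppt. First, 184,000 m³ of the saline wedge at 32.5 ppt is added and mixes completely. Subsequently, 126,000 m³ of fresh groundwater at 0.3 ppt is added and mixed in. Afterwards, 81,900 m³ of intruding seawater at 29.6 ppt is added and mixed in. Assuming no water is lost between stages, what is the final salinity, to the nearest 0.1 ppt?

13.4 ppt

By conservation of dissolved salt,
Initial salt = 333,000×3.8 = 1,265,400
After stage 1: salt = 1,265,400 + 184,000×32.5 = 7,245,400; volume = 517,000 m³; S = 14.014 ppt
After stage 2: salt = 7,245,400 + 126,000×0.3 = 7,283,200; volume = 643,000 m³; S = 11.327 ppt
After stage 3: salt = 7,283,200 + 81,900×29.6 = 9,707,440; volume = 724,900 m³
S = 9,707,440 / 724,900 = 13.3914 ppt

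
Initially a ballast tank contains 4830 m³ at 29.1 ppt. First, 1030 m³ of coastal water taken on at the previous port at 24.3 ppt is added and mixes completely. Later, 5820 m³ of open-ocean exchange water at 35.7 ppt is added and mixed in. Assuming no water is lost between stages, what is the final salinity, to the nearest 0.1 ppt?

Conserving salt mass:
Initial salt = 4,830×29.1 = 140,553
After stage 1: salt = 140,553 + 1,030×24.3 = 165,582; volume = 5,860 m³; S = 28.256 ppt
After stage 2: salt = 165,582 + 5,820×35.7 = 373,356; volume = 11,680 m³
S = 373,356 / 11,680 = 31.9654 ppt

32.0 ppt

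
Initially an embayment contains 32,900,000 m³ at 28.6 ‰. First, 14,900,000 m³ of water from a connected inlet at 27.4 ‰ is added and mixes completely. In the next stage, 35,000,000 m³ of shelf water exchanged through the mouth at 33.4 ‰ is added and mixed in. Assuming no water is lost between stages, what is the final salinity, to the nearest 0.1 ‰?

30.4 ‰

Weighted by volume,
Initial salt = 32,900,000×28.6 = 940,940,000
After stage 1: salt = 940,940,000 + 14,900,000×27.4 = 1,349,200,000; volume = 47,800,000 m³; S = 28.226 ‰
After stage 2: salt = 1,349,200,000 + 35,000,000×33.4 = 2,518,200,000; volume = 82,800,000 m³
S = 2,518,200,000 / 82,800,000 = 30.413 ‰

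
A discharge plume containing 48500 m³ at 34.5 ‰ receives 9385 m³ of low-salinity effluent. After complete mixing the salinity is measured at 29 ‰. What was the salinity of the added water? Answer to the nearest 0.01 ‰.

Salt balance: 48,500×34.5 + 9,385×S = 57,885×29
1,673,250 + 9,385·S = 1,678,665
S = (1,678,665 − 1,673,250) / 9,385 = 0.577 ‰

0.58 ‰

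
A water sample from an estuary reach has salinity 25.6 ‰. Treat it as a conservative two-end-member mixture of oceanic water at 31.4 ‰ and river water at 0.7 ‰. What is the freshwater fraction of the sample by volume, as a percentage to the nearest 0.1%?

18.9%

Let f be the freshwater fraction. Salt balance per unit volume:
f×0.7 + (1−f)×31.4 = 25.6
f = (31.4 − 25.6) / (31.4 − 0.7) = 5.8/30.7 = 0.1889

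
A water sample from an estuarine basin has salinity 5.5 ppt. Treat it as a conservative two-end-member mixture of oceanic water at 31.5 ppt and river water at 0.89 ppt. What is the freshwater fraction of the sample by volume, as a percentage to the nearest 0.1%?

84.9%

Let f be the freshwater fraction. Salt balance per unit volume:
f×0.89 + (1−f)×31.5 = 5.5
f = (31.5 − 5.5) / (31.5 − 0.89) = 26/30.61 = 0.8494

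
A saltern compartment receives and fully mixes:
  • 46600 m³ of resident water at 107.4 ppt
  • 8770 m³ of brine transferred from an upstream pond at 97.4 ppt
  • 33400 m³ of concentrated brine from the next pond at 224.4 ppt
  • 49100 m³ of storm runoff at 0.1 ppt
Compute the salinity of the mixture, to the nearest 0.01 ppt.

96.89 ppt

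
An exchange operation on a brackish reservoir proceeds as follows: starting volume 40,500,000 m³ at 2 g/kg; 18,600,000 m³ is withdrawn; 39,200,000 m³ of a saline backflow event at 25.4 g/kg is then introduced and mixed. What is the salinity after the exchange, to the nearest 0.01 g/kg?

17.01 g/kg

Remaining after removal: 21,900,000 m³ at 2 g/kg (salt = 43,800,000)
After addition: salt = 43,800,000 + 39,200,000×25.4 = 1,039,480,000; volume = 61,100,000 m³
S = 1,039,480,000 / 61,100,000 = 17.0128 g/kg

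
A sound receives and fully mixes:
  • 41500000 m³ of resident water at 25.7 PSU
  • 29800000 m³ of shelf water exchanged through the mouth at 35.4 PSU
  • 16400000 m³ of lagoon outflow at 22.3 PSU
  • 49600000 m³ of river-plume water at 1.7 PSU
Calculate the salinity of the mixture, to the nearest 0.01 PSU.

Conserving salt mass:
salt = 41,500,000×25.7 + 29,800,000×35.4 + 16,400,000×22.3 + 49,600,000×1.7 = 1,066,550,000 + 1,054,920,000 + 365,720,000 + 84,320,000 = 2,571,510,000
volume = 41,500,000 + 29,800,000 + 16,400,000 + 49,600,000 = 137,300,000 m³
S = 2,571,510,000 / 137,300,000 = 18.7291 PSU

18.73 PSU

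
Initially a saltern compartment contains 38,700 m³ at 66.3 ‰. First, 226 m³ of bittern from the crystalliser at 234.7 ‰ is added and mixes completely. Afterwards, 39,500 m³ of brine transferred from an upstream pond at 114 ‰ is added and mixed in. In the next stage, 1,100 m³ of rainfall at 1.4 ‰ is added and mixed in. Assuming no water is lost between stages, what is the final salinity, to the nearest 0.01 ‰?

Weighted by volume,
Initial salt = 38,700×66.3 = 2,565,810
After stage 1: salt = 2,565,810 + 226×234.7 = 2,618,852.2; volume = 38,926 m³; S = 67.278 ‰
After stage 2: salt = 2,618,852.2 + 39,500×114 = 7,121,852.2; volume = 78,426 m³; S = 90.81 ‰
After stage 3: salt = 7,121,852.2 + 1,100×1.4 = 7,123,392.2; volume = 79,526 m³
S = 7,123,392.2 / 79,526 = 89.5731 ‰

89.57 ‰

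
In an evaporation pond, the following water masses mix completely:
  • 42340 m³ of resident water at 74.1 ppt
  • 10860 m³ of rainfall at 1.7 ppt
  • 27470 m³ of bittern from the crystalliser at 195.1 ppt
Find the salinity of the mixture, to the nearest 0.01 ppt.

105.56 ppt

Conserving salt mass:
salt = 42,340×74.1 + 10,860×1.7 + 27,470×195.1 = 3,137,394 + 18,462 + 5,359,397 = 8,515,253
volume = 42,340 + 10,860 + 27,470 = 80,670 m³
S = 8,515,253 / 80,670 = 105.5566 ppt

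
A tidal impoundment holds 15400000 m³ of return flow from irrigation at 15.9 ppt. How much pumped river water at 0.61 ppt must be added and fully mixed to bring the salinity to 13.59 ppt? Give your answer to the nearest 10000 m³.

Salt balance: 15,400,000×15.9 + V×0.61 = (15,400,000+V)×13.59
244,860,000 + 0.61V = 209,286,000 + 13.59V
35,574,000 = 12.98V
V = 2,740,677.97 m³

2740000 m³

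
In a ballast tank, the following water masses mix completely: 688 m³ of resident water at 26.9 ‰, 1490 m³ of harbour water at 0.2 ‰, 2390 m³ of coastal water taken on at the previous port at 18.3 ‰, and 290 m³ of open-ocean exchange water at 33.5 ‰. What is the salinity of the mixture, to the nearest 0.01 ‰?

Total salt / total volume:
salt = 688×26.9 + 1,490×0.2 + 2,390×18.3 + 290×33.5 = 18,507.2 + 298 + 43,737 + 9,715 = 72,257.2
volume = 688 + 1,490 + 2,390 + 290 = 4,858 m³
S = 72,257.2 / 4,858 = 14.8739 ‰

14.87 ‰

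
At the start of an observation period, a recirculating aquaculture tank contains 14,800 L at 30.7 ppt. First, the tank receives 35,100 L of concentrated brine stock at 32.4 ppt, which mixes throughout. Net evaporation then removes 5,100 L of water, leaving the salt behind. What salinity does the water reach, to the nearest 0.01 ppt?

After mixing: salt = 14,800×30.7 + 35,100×32.4 = 1,591,600; volume = 49,900 L
After evaporation: salt unchanged = 1,591,600; volume = 49,900 − 5,100 = 44,800 L
S = 1,591,600 / 44,800 = 35.5268 ppt

35.53 ppt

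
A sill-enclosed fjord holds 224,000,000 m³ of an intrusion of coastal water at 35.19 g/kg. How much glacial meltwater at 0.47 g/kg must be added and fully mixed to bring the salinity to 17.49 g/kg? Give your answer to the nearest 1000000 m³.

Salt balance: 224,000,000×35.19 + V×0.47 = (224,000,000+V)×17.49
7,882,560,000 + 0.47V = 3,917,760,000 + 17.49V
3,964,800,000 = 17.02V
V = 232,949,471.21 m³

233000000 m³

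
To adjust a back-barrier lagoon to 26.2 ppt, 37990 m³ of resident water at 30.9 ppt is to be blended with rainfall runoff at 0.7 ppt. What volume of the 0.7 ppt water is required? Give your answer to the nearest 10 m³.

Salt balance: 37,990×30.9 + V×0.7 = (37,990+V)×26.2
1,173,891 + 0.7V = 995,338 + 26.2V
178,553 = 25.5V
V = 7,002.08 m³

7000 m³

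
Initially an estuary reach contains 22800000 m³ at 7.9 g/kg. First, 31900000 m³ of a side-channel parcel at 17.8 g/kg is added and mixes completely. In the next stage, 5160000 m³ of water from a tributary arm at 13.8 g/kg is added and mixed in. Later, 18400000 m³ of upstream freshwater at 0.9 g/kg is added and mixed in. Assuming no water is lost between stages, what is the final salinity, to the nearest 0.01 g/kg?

Weighted by volume,
Initial salt = 22,800,000×7.9 = 180,120,000
After stage 1: salt = 180,120,000 + 31,900,000×17.8 = 747,940,000; volume = 54,700,000 m³; S = 13.673 g/kg
After stage 2: salt = 747,940,000 + 5,160,000×13.8 = 819,148,000; volume = 59,860,000 m³; S = 13.684 g/kg
After stage 3: salt = 819,148,000 + 18,400,000×0.9 = 835,708,000; volume = 78,260,000 m³
S = 835,708,000 / 78,260,000 = 10.6786 g/kg

10.68 g/kg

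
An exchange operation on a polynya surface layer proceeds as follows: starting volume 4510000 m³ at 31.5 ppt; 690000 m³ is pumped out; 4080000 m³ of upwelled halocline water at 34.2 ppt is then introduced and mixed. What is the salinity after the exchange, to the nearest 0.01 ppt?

Remaining after removal: 3,820,000 m³ at 31.5 ppt (salt = 120,330,000)
After addition: salt = 120,330,000 + 4,080,000×34.2 = 259,866,000; volume = 7,900,000 m³
S = 259,866,000 / 7,900,000 = 32.8944 ppt

32.89 ppt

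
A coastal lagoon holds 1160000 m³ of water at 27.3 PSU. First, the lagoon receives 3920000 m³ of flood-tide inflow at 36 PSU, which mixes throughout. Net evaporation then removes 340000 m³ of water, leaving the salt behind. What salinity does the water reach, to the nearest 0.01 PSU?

After mixing: salt = 1,160,000×27.3 + 3,920,000×36 = 172,788,000; volume = 5,080,000 m³
After evaporation: salt unchanged = 172,788,000; volume = 5,080,000 − 340,000 = 4,740,000 m³
S = 172,788,000 / 4,740,000 = 36.4532 PSU

36.45 PSU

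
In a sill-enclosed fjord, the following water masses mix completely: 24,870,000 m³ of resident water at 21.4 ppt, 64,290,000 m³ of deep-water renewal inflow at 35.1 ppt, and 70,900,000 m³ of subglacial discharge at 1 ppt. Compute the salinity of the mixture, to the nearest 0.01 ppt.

17.87 ppt

Salt balance:
salt = 24,870,000×21.4 + 64,290,000×35.1 + 70,900,000×1 = 532,218,000 + 2,256,579,000 + 70,900,000 = 2,859,697,000
volume = 24,870,000 + 64,290,000 + 70,900,000 = 160,060,000 m³
S = 2,859,697,000 / 160,060,000 = 17.8664 ppt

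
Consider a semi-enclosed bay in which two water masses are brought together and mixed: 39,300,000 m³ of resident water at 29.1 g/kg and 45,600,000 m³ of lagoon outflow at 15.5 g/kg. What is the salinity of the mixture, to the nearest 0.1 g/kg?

Total salt / total volume:
salt = 39,300,000×29.1 + 45,600,000×15.5 = 1,143,630,000 + 706,800,000 = 1,850,430,000
volume = 39,300,000 + 45,600,000 = 84,900,000 m³
S = 1,850,430,000 / 84,900,000 = 21.795 g/kg

21.8 g/kg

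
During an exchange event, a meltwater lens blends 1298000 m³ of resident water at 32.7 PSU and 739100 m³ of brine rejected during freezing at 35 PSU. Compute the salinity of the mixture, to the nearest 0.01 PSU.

Conserving salt mass:
salt = 1,298,000×32.7 + 739,100×35 = 42,444,600 + 25,868,500 = 68,313,100
volume = 1,298,000 + 739,100 = 2,037,100 m³
S = 68,313,100 / 2,037,100 = 33.5345 PSU

33.53 PSU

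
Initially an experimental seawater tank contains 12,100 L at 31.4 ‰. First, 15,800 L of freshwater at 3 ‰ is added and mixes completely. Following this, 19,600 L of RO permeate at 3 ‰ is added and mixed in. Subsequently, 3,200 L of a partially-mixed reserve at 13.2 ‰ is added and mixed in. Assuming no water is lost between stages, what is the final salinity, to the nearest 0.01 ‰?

Mass of salt is conserved:
Initial salt = 12,100×31.4 = 379,940
After stage 1: salt = 379,940 + 15,800×3 = 427,340; volume = 27,900 L; S = 15.317 ‰
After stage 2: salt = 427,340 + 19,600×3 = 486,140; volume = 47,500 L; S = 10.235 ‰
After stage 3: salt = 486,140 + 3,200×13.2 = 528,380; volume = 50,700 L
S = 528,380 / 50,700 = 10.4217 ‰

10.42 ‰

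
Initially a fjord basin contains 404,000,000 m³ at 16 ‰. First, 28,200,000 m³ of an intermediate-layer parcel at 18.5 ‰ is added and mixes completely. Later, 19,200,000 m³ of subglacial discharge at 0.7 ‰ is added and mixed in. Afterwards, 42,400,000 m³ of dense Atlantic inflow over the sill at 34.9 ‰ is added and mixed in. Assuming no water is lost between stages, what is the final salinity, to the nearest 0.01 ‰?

Mass of salt is conserved:
Initial salt = 404,000,000×16 = 6,464,000,000
After stage 1: salt = 6,464,000,000 + 28,200,000×18.5 = 6,985,700,000; volume = 432,200,000 m³; S = 16.163 ‰
After stage 2: salt = 6,985,700,000 + 19,200,000×0.7 = 6,999,140,000; volume = 451,400,000 m³; S = 15.505 ‰
After stage 3: salt = 6,999,140,000 + 42,400,000×34.9 = 8,478,900,000; volume = 493,800,000 m³
S = 8,478,900,000 / 493,800,000 = 17.1707 ‰

17.17 ‰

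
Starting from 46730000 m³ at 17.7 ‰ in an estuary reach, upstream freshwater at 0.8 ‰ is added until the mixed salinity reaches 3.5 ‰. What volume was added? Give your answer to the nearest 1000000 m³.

Salt balance: 46,730,000×17.7 + V×0.8 = (46,730,000+V)×3.5
827,121,000 + 0.8V = 163,555,000 + 3.5V
663,566,000 = 2.7V
V = 245,765,185.19 m³

246000000 m³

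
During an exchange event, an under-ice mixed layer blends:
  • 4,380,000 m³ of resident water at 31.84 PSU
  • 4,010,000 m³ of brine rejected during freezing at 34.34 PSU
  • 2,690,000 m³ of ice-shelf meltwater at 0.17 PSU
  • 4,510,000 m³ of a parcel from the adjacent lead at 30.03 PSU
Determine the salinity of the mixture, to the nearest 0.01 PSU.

26.49 PSU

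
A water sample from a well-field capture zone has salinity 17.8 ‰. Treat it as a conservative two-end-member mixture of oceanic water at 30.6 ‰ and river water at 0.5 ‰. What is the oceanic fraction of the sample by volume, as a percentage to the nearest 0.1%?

Let g be the oceanic fraction. Salt balance per unit volume:
g×30.6 + (1−g)×0.5 = 17.8
g = (17.8 − 0.5) / (30.6 − 0.5) = 17.3/30.1 = 0.5748

57.5%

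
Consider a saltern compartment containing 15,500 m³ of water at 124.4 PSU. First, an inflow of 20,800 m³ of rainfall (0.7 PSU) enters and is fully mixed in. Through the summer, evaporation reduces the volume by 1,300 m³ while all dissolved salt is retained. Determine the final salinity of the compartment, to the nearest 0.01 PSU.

55.51 PSU

After mixing: salt = 15,500×124.4 + 20,800×0.7 = 1,942,760; volume = 36,300 m³
After evaporation: salt unchanged = 1,942,760; volume = 36,300 − 1,300 = 35,000 m³
S = 1,942,760 / 35,000 = 55.5074 PSU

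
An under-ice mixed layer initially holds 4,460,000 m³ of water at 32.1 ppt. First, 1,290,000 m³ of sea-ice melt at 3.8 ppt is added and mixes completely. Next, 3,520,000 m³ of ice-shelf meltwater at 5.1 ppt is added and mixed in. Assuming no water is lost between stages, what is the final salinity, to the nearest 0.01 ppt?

17.91 ppt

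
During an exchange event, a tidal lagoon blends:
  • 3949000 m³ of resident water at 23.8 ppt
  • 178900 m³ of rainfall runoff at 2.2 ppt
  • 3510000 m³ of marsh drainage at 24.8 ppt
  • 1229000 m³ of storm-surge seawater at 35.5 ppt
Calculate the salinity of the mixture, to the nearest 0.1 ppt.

25.4 ppt

Conserving salt mass:
salt = 3,949,000×23.8 + 178,900×2.2 + 3,510,000×24.8 + 1,229,000×35.5 = 93,986,200 + 393,580 + 87,048,000 + 43,629,500 = 225,057,280
volume = 3,949,000 + 178,900 + 3,510,000 + 1,229,000 = 8,866,900 m³
S = 225,057,280 / 8,866,900 = 25.382 ppt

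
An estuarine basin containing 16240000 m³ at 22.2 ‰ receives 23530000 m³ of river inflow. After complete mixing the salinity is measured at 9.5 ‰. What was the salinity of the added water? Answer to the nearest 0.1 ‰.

Salt balance: 16,240,000×22.2 + 23,530,000×S = 39,770,000×9.5
360,528,000 + 23,530,000·S = 377,815,000
S = (377,815,000 − 360,528,000) / 23,530,000 = 0.7347 ‰

0.7 ‰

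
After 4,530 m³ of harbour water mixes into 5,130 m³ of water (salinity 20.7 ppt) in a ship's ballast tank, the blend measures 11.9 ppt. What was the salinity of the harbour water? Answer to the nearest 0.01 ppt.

Salt balance: 5,130×20.7 + 4,530×S = 9,660×11.9
106,191 + 4,530·S = 114,954
S = (114,954 − 106,191) / 4,530 = 1.9344 ppt

1.93 ppt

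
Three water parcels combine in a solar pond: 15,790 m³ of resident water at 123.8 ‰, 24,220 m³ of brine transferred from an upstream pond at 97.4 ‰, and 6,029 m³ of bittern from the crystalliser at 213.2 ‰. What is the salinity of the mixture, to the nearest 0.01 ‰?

121.62 ‰

By conservation of dissolved salt,
salt = 15,790×123.8 + 24,220×97.4 + 6,029×213.2 = 1,954,802 + 2,359,028 + 1,285,382.8 = 5,599,212.8
volume = 15,790 + 24,220 + 6,029 = 46,039 m³
S = 5,599,212.8 / 46,039 = 121.6189 ‰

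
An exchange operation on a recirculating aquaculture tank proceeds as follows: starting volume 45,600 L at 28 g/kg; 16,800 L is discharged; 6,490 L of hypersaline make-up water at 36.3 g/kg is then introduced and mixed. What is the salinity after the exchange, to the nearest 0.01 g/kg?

29.53 g/kg

Remaining after removal: 28,800 L at 28 g/kg (salt = 806,400)
After addition: salt = 806,400 + 6,490×36.3 = 1,041,987; volume = 35,290 L
S = 1,041,987 / 35,290 = 29.5264 g/kg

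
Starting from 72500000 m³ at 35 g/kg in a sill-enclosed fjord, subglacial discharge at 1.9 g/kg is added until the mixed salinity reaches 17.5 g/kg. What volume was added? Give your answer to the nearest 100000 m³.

Salt balance: 72,500,000×35 + V×1.9 = (72,500,000+V)×17.5
2,537,500,000 + 1.9V = 1,268,750,000 + 17.5V
1,268,750,000 = 15.6V
V = 81,330,128.21 m³

81300000 m³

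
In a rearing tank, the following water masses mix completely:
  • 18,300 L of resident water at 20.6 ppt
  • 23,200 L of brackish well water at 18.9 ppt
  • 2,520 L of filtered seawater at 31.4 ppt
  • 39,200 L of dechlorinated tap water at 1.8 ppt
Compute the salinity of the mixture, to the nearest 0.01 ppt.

Weighted by volume,
salt = 18,300×20.6 + 23,200×18.9 + 2,520×31.4 + 39,200×1.8 = 376,980 + 438,480 + 79,128 + 70,560 = 965,148
volume = 18,300 + 23,200 + 2,520 + 39,200 = 83,220 L
S = 965,148 / 83,220 = 11.5975 ppt

11.60 ppt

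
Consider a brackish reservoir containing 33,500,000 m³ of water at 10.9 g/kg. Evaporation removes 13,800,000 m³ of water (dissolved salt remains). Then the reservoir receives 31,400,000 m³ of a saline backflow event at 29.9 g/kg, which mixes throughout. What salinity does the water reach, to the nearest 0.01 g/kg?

25.52 g/kg

After evaporation: salt = 33,500,000×10.9 = 365,150,000; volume = 33,500,000 − 13,800,000 = 19,700,000 m³
After mixing: salt = 365,150,000 + 31,400,000×29.9 = 1,304,010,000; volume = 19,700,000 + 31,400,000 = 51,100,000 m³
S = 1,304,010,000 / 51,100,000 = 25.5188 g/kg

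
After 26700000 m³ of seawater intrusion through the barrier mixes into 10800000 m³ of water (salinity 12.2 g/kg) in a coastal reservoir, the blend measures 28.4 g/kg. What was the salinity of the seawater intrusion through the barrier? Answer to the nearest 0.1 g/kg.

35.0 g/kg

Salt balance: 10,800,000×12.2 + 26,700,000×S = 37,500,000×28.4
131,760,000 + 26,700,000·S = 1,065,000,000
S = (1,065,000,000 − 131,760,000) / 26,700,000 = 34.9528 g/kg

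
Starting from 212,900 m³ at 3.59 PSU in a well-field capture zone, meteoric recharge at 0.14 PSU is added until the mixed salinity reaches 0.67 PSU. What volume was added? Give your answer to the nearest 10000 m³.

1170000 m³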